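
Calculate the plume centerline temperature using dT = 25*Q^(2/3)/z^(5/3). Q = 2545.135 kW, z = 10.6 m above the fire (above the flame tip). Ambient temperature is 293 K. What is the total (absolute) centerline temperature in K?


Q^(2/3) = 186.41
z^(5/3) = 51.150
dT = 25 * 186.41 / 51.150 = 91.111 K
T = 293 + 91.111 = 384.11 K

384.11 K


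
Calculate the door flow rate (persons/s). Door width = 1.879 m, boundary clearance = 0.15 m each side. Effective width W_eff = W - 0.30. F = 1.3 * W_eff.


W_eff = 1.879 - 0.30 = 1.579 m
F = 1.3 * 1.579 = 2.0527 persons/s

2.0527 persons/s


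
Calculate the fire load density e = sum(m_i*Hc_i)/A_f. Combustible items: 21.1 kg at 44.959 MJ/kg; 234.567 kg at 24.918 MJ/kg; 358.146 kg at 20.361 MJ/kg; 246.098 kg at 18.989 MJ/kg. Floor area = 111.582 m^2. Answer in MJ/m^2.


Total energy = 21.1*44.959 + 234.567*24.918 + 358.146*20.361 + 246.098*18.989
= 948.6349 + 5844.941 + 7292.211 + 4673.155
= 18758.94 MJ
e = 18758.94 / 111.582 = 168.12 MJ/m^2

168.12 MJ/m^2


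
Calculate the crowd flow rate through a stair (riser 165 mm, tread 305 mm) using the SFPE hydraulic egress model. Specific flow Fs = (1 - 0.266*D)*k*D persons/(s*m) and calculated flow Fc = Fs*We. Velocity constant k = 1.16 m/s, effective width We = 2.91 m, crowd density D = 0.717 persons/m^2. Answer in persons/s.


1 - 0.266*D = 1 - 0.266*0.717 = 0.80928
Fs = 0.80928 * 1.16 * 0.717 = 0.67309 persons/(s*m)
Fc = 0.67309 * 2.91 = 1.9587 persons/s

1.9587 persons/s


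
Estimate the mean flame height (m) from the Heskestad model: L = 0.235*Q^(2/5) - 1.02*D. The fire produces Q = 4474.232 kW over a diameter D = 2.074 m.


Q^(2/5) = 28.859
0.235 * Q^(2/5) = 6.7820
1.02 * D = 2.1155
L = 4.6665 m

4.6665 m


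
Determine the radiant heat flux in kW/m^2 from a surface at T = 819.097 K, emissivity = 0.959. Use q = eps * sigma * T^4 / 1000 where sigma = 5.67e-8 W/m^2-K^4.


T^4 = 4.5013e+11
q = 0.959 * 5.67e-8 * 4.5013e+11 / 1000 = 24.476 kW/m^2

24.476 kW/m^2


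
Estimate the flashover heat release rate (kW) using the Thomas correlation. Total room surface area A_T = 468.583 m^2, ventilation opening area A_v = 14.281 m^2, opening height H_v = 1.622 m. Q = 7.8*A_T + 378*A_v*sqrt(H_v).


7.8*A_T = 3654.9
sqrt(H_v) = 1.2736
378*A_v*sqrt(H_v) = 6875.0
Q = 3654.9 + 6875.0 = 10530 kW

10530 kW


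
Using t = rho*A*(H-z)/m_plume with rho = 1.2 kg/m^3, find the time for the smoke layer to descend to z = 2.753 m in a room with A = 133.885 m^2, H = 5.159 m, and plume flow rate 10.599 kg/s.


H - z = 2.406 m
t = 1.2 * 133.885 * 2.406 / 10.599 = 36.471 s

36.471 s


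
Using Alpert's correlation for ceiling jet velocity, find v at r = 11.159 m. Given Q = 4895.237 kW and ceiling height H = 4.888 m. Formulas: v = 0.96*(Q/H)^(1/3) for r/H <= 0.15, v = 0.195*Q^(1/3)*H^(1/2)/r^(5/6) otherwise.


r/H = 11.159 / 4.888 = 2.2829
r/H > 0.15, so v = 0.195*Q^(1/3)*H^(1/2)/r^(5/6)
Q^(1/3) = 16.979
H^(1/2) = 2.2109
r^(5/6) = 7.4648
v = 0.195 * 16.979 * 2.2109 / 7.4648 = 0.98063 m/s

0.98063 m/s


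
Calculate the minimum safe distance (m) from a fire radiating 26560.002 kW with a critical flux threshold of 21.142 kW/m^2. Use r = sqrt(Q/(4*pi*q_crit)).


4*pi*q_crit = 265.68
Q/(4*pi*q_crit) = 99.971
r = sqrt(99.971) = 9.9985 m

9.9985 m


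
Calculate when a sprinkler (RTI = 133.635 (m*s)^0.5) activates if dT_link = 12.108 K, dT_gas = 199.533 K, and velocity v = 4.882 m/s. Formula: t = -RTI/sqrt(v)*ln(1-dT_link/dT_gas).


dT_link/dT_gas = 0.060682
ln(1 - 0.060682) = -0.062601
t = -133.635 / sqrt(4.882) * -0.062601 = 3.7862 s

3.7862 s


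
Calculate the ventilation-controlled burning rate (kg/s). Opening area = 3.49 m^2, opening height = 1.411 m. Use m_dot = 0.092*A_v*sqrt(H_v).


sqrt(H_v) = 1.1879
m_dot = 0.092 * 3.49 * 1.1879 = 0.38140 kg/s

0.38140 kg/s


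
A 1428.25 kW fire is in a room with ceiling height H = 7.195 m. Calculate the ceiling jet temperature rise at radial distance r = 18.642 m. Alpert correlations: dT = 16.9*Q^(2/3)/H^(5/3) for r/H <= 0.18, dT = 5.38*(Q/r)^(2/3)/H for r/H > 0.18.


r/H = 18.642 / 7.195 = 2.5910
r/H > 0.18, so dT = 5.38*(Q/r)^(2/3)/H
Q/r = 76.615
(Q/r)^(2/3) = 18.039
dT = 5.38 * 18.039 / 7.195 = 13.488 K

13.488 K


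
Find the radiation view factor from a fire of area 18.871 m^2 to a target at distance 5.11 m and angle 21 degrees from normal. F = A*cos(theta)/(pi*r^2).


cos(21 deg) = 0.93358
pi*r^2 = 82.034
F = 18.871 * 0.93358 / 82.034 = 0.21476

0.21476


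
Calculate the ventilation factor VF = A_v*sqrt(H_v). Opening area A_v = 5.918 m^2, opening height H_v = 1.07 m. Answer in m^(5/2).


sqrt(H_v) = 1.0344
VF = 5.918 * 1.0344 = 6.1216 m^(5/2)

6.1216 m^(5/2)


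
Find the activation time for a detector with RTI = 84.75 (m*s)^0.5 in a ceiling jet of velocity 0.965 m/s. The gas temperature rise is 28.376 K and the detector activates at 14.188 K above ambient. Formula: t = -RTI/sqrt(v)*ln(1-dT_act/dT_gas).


dT_act/dT_gas = 0.5
ln(1 - 0.5) = -0.69315
t = -84.75 / sqrt(0.965) * -0.69315 = 59.800 s

59.800 s


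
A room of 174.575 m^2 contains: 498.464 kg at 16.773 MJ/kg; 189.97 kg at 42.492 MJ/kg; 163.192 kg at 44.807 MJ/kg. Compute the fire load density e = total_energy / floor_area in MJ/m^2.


Total energy = 498.464*16.773 + 189.97*42.492 + 163.192*44.807
= 8360.737 + 8072.205 + 7312.144
= 23745.09 MJ
e = 23745.09 / 174.575 = 136.02 MJ/m^2

136.02 MJ/m^2


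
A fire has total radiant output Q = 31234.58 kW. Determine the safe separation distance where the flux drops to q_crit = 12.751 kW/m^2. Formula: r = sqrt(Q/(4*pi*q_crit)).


4*pi*q_crit = 160.23
Q/(4*pi*q_crit) = 194.93
r = sqrt(194.93) = 13.962 m

13.962 m


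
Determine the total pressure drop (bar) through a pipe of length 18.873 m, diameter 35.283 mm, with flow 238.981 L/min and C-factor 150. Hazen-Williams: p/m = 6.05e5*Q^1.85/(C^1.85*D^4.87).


Q^1.85 = 25117
C^1.85 = 10611
D^4.87 = 3.4407e+07
p/m = 0.041621 bar/m
p_total = 0.041621 * 18.873 = 0.78552 bar

0.78552 bar


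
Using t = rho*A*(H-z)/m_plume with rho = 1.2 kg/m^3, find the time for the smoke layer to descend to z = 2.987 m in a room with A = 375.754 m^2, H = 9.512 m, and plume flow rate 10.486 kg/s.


H - z = 6.525 m
t = 1.2 * 375.754 * 6.525 / 10.486 = 280.58 s

280.58 s


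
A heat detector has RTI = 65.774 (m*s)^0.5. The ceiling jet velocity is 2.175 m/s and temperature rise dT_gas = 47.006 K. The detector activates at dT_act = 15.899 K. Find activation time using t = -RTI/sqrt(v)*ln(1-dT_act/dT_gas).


dT_act/dT_gas = 0.33823
ln(1 - 0.33823) = -0.41284
t = -65.774 / sqrt(2.175) * -0.41284 = 18.412 s

18.412 s


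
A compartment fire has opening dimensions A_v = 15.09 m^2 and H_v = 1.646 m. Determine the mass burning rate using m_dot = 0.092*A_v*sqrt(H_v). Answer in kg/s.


sqrt(H_v) = 1.2830
m_dot = 0.092 * 15.09 * 1.2830 = 1.7811 kg/s

1.7811 kg/s


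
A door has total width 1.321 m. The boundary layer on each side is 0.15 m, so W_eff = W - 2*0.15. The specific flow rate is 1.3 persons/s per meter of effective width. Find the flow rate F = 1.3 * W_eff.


W_eff = 1.321 - 0.30 = 1.021 m
F = 1.3 * 1.021 = 1.3273 persons/s

1.3273 persons/s


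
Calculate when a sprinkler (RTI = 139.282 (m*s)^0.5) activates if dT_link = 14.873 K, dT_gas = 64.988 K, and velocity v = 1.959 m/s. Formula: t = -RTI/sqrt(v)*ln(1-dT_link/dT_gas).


dT_link/dT_gas = 0.22886
ln(1 - 0.22886) = -0.25988
t = -139.282 / sqrt(1.959) * -0.25988 = 25.862 s

25.862 s


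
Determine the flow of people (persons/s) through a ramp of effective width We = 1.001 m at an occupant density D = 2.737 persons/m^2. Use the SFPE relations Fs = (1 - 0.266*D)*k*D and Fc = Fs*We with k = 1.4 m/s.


1 - 0.266*D = 1 - 0.266*2.737 = 0.27196
Fs = 0.27196 * 1.4 * 2.737 = 1.0421 persons/(s*m)
Fc = 1.0421 * 1.001 = 1.0431 persons/s

1.0431 persons/s


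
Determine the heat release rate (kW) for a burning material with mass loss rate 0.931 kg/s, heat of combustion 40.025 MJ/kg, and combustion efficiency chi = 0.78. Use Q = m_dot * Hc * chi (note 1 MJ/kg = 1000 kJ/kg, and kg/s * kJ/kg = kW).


Hc = 40.025 MJ/kg = 40.025 * 1000 kJ/kg = 40025 kJ/kg
Q = 0.931 kg/s * 40025 kJ/kg * 0.78 = 29065 kW

29065 kW


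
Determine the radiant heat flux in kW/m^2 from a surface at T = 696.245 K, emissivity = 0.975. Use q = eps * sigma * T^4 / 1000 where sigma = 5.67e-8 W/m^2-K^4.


T^4 = 2.3499e+11
q = 0.975 * 5.67e-8 * 2.3499e+11 / 1000 = 12.991 kW/m^2

12.991 kW/m^2


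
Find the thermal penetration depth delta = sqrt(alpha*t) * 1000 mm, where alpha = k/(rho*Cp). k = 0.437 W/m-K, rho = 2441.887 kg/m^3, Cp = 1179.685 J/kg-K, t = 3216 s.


alpha = 0.437 / (2441.887 * 1179.685) = 1.5170e-07 m^2/s
alpha * t = 0.00048787
delta = sqrt(0.00048787) * 1000 = 22.088 mm

22.088 mm


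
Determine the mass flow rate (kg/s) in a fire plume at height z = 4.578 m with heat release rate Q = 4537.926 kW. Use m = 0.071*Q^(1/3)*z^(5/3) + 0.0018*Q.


Q^(1/3) = 16.556
z^(5/3) = 12.622
First term = 0.071 * 16.556 * 12.622 = 14.837
Second term = 0.0018 * 4537.926 = 8.1683
m = 23.005 kg/s

23.005 kg/s


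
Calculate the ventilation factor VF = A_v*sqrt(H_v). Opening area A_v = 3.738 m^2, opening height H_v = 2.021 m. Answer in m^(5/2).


sqrt(H_v) = 1.4216
VF = 3.738 * 1.4216 = 5.3140 m^(5/2)

5.3140 m^(5/2)


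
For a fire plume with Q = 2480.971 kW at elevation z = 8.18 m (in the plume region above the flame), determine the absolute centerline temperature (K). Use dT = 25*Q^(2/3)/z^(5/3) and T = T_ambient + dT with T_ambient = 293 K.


Q^(2/3) = 183.27
z^(5/3) = 33.209
dT = 25 * 183.27 / 33.209 = 137.96 K
T = 293 + 137.96 = 430.96 K

430.96 K


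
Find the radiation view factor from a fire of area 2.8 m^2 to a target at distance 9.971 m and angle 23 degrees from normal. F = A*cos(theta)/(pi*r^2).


cos(23 deg) = 0.92050
pi*r^2 = 312.34
F = 2.8 * 0.92050 / 312.34 = 0.0082520

0.0082520


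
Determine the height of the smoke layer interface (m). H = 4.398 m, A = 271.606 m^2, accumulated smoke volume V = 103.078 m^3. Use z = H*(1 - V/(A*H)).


V/(A*H) = 0.086292
1 - 0.086292 = 0.91371
z = 4.398 * 0.91371 = 4.0185 m

4.0185 m


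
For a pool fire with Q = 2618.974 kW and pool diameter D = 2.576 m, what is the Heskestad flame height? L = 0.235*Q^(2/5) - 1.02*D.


Q^(2/5) = 23.294
0.235 * Q^(2/5) = 5.4742
1.02 * D = 2.6275
L = 2.8467 m

2.8467 m


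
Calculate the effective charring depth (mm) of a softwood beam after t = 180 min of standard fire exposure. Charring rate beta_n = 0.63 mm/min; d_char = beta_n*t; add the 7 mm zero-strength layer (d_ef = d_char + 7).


d_char = 0.63 * 180 = 113.4 mm
d_ef = 113.4 + 1.0*7 = 120.4 mm

120.4 mm


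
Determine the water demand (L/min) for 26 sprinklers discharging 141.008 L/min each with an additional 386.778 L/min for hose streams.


Sprinkler demand = 26 * 141.008 = 3666.208 L/min
Total = 3666.208 + 386.778 = 4052.986 L/min

4052.986 L/min


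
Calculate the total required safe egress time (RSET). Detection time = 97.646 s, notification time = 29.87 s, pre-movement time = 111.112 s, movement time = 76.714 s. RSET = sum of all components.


Total = 97.646 + 29.87 + 111.112 + 76.714 = 315.342 s

315.342 s


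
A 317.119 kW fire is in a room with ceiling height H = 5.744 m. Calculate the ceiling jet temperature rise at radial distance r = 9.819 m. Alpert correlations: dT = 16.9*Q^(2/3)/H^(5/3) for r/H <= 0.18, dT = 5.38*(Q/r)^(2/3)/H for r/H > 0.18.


r/H = 9.819 / 5.744 = 1.7094
r/H > 0.18, so dT = 5.38*(Q/r)^(2/3)/H
Q/r = 32.296
(Q/r)^(2/3) = 10.142
dT = 5.38 * 10.142 / 5.744 = 9.4989 K

9.4989 K


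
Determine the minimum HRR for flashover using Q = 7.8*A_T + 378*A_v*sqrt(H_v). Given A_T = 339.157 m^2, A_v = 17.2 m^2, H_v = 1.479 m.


7.8*A_T = 2645.4
sqrt(H_v) = 1.2161
378*A_v*sqrt(H_v) = 7906.9
Q = 2645.4 + 7906.9 = 10552 kW

10552 kW


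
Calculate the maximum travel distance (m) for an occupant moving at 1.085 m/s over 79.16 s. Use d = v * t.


d = 1.085 * 79.16 = 85.889 m

85.889 m


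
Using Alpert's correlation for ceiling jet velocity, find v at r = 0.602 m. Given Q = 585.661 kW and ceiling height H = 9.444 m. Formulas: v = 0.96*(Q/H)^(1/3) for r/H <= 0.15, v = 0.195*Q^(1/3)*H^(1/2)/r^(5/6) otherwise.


r/H = 0.602 / 9.444 = 0.063744
r/H <= 0.15, so v = 0.96*(Q/H)^(1/3)
Q/H = 62.014
(Q/H)^(1/3) = 3.9582
v = 0.96 * 3.9582 = 3.7999 m/s

3.7999 m/s


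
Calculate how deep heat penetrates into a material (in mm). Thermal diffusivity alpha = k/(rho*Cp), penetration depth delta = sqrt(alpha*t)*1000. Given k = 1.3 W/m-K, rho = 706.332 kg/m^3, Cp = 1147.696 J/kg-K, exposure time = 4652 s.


alpha = 1.3 / (706.332 * 1147.696) = 1.6036e-06 m^2/s
alpha * t = 0.0074601
delta = sqrt(0.0074601) * 1000 = 86.372 mm

86.372 mm


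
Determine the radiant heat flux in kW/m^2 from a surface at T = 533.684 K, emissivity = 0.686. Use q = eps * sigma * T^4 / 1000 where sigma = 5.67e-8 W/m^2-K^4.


T^4 = 8.1122e+10
q = 0.686 * 5.67e-8 * 8.1122e+10 / 1000 = 3.1553 kW/m^2

3.1553 kW/m^2


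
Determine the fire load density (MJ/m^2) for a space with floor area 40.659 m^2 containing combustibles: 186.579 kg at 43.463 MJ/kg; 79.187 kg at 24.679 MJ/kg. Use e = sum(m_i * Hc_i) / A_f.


Total energy = 186.579*43.463 + 79.187*24.679
= 8109.283 + 1954.256
= 10063.54 MJ
e = 10063.54 / 40.659 = 247.51 MJ/m^2

247.51 MJ/m^2


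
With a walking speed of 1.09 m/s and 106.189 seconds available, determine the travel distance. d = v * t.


d = 1.09 * 106.189 = 115.75 m

115.75 m


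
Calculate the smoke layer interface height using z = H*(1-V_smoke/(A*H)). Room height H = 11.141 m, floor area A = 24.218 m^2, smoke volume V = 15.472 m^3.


V/(A*H) = 0.057343
1 - 0.057343 = 0.94266
z = 11.141 * 0.94266 = 10.502 m

10.502 m


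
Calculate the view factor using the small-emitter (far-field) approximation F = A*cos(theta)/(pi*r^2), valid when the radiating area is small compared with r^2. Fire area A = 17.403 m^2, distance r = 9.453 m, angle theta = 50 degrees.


cos(50 deg) = 0.64279
pi*r^2 = 280.73
F = 17.403 * 0.64279 / 280.73 = 0.039848

0.039848


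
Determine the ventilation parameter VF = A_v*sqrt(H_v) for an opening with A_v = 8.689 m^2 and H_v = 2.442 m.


sqrt(H_v) = 1.5627
VF = 8.689 * 1.5627 = 13.578 m^(5/2)

13.578 m^(5/2)


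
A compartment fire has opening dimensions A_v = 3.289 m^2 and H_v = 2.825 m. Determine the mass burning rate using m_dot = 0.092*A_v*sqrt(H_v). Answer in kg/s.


sqrt(H_v) = 1.6808
m_dot = 0.092 * 3.289 * 1.6808 = 0.50858 kg/s

0.50858 kg/s


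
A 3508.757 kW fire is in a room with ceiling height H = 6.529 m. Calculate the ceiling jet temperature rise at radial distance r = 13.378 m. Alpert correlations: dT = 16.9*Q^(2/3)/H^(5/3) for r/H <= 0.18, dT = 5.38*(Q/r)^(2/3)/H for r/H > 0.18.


r/H = 13.378 / 6.529 = 2.0490
r/H > 0.18, so dT = 5.38*(Q/r)^(2/3)/H
Q/r = 262.28
(Q/r)^(2/3) = 40.974
dT = 5.38 * 40.974 / 6.529 = 33.763 K

33.763 K


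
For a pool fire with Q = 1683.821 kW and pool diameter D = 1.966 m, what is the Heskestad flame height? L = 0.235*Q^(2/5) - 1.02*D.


Q^(2/5) = 19.522
0.235 * Q^(2/5) = 4.5876
1.02 * D = 2.0053
L = 2.5823 m

2.5823 m


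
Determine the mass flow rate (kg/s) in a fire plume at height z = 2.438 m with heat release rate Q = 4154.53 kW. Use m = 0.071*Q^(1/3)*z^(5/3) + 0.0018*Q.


Q^(1/3) = 16.076
z^(5/3) = 4.4163
First term = 0.071 * 16.076 * 4.4163 = 5.0407
Second term = 0.0018 * 4154.53 = 7.4782
m = 12.519 kg/s

12.519 kg/s


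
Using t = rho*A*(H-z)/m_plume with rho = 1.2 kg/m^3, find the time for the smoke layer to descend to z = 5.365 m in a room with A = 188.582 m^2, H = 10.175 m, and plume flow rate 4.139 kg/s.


H - z = 4.81 m
t = 1.2 * 188.582 * 4.81 / 4.139 = 262.99 s

262.99 s


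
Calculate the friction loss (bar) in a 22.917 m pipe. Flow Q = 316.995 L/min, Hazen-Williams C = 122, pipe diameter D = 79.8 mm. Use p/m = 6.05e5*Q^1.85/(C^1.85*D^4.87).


Q^1.85 = 42359
C^1.85 = 7240.5
D^4.87 = 1.8313e+09
p/m = 0.0019328 bar/m
p_total = 0.0019328 * 22.917 = 0.044294 bar

0.044294 bar


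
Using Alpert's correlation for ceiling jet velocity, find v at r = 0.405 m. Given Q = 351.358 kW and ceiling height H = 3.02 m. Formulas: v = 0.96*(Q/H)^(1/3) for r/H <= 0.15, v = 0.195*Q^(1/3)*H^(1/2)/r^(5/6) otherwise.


r/H = 0.405 / 3.02 = 0.13411
r/H <= 0.15, so v = 0.96*(Q/H)^(1/3)
Q/H = 116.34
(Q/H)^(1/3) = 4.8818
v = 0.96 * 4.8818 = 4.6865 m/s

4.6865 m/s


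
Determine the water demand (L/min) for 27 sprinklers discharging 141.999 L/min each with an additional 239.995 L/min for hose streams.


Sprinkler demand = 27 * 141.999 = 3833.973 L/min
Total = 3833.973 + 239.995 = 4073.968 L/min

4073.968 L/min


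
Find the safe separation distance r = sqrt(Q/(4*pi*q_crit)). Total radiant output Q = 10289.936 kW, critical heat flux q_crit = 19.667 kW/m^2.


4*pi*q_crit = 247.14
Q/(4*pi*q_crit) = 41.636
r = sqrt(41.636) = 6.4526 m

6.4526 m


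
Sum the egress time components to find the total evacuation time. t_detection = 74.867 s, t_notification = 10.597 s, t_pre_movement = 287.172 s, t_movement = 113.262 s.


Total = 74.867 + 10.597 + 287.172 + 113.262 = 485.898 s

485.898 s


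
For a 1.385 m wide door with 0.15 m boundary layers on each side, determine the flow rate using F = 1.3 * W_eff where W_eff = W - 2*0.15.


W_eff = 1.385 - 0.30 = 1.085 m
F = 1.3 * 1.085 = 1.4105 persons/s

1.4105 persons/s


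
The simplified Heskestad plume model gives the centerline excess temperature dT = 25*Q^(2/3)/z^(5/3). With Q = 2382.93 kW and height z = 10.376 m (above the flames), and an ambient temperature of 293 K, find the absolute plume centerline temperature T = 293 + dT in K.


Q^(2/3) = 178.41
z^(5/3) = 49.361
dT = 25 * 178.41 / 49.361 = 90.358 K
T = 293 + 90.358 = 383.36 K

383.36 K


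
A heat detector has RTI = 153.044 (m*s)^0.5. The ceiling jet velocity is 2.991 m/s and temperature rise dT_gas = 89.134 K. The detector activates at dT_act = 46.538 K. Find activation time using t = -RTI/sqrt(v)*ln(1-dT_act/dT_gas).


dT_act/dT_gas = 0.52211
ln(1 - 0.52211) = -0.73838
t = -153.044 / sqrt(2.991) * -0.73838 = 65.341 s

65.341 s


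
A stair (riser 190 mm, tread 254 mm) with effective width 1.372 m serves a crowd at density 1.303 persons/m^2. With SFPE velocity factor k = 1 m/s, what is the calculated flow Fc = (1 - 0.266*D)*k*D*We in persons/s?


1 - 0.266*D = 1 - 0.266*1.303 = 0.65340
Fs = 0.65340 * 1 * 1.303 = 0.85138 persons/(s*m)
Fc = 0.85138 * 1.372 = 1.1681 persons/s

1.1681 persons/s


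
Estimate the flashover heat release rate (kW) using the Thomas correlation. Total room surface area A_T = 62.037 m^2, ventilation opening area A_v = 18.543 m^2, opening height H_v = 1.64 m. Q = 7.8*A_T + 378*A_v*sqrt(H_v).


7.8*A_T = 483.89
sqrt(H_v) = 1.2806
378*A_v*sqrt(H_v) = 8976.2
Q = 483.89 + 8976.2 = 9460.1 kW

9460.1 kW


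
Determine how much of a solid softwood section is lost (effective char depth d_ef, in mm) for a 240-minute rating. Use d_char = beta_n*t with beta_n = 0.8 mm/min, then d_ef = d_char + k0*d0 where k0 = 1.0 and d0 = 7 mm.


d_char = 0.8 * 240 = 192 mm
d_ef = 192 + 1.0*7 = 199 mm

199 mm


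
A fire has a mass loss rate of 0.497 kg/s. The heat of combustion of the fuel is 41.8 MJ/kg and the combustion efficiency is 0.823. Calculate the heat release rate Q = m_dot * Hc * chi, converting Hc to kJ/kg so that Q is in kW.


Hc = 41.8 MJ/kg = 41.8 * 1000 kJ/kg = 41800 kJ/kg
Q = 0.497 kg/s * 41800 kJ/kg * 0.823 = 17097 kW

17097 kW


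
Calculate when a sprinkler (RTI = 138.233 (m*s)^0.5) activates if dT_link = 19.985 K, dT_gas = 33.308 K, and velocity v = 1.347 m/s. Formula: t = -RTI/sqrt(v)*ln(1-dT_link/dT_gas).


dT_link/dT_gas = 0.60001
ln(1 - 0.60001) = -0.91631
t = -138.233 / sqrt(1.347) * -0.91631 = 109.14 s

109.14 s


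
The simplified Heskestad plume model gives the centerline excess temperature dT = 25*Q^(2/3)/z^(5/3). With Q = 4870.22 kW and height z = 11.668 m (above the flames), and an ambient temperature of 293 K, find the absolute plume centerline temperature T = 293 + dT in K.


Q^(2/3) = 287.32
z^(5/3) = 60.024
dT = 25 * 287.32 / 60.024 = 119.67 K
T = 293 + 119.67 = 412.67 K

412.67 K


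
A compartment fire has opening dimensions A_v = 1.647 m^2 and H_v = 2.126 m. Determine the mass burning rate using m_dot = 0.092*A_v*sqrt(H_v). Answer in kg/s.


sqrt(H_v) = 1.4581
m_dot = 0.092 * 1.647 * 1.4581 = 0.22093 kg/s

0.22093 kg/s


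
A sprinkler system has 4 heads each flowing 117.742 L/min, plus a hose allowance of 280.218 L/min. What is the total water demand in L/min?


Sprinkler demand = 4 * 117.742 = 470.968 L/min
Total = 470.968 + 280.218 = 751.186 L/min

751.186 L/min


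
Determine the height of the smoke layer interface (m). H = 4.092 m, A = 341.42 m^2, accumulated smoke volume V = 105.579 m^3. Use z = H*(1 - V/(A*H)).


V/(A*H) = 0.075571
1 - 0.075571 = 0.92443
z = 4.092 * 0.92443 = 3.7828 m

3.7828 m


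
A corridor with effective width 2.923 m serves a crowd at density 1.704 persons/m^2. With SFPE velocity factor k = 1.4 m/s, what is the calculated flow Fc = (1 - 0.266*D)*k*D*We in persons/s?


1 - 0.266*D = 1 - 0.266*1.704 = 0.54674
Fs = 0.54674 * 1.4 * 1.704 = 1.3043 persons/(s*m)
Fc = 1.3043 * 2.923 = 3.8124 persons/s

3.8124 persons/s


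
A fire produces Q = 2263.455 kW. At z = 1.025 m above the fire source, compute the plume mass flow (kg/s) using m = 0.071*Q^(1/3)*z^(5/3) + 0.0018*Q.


Q^(1/3) = 13.130
z^(5/3) = 1.0420
First term = 0.071 * 13.130 * 1.0420 = 0.97138
Second term = 0.0018 * 2263.455 = 4.0742
m = 5.0456 kg/s

5.0456 kg/s


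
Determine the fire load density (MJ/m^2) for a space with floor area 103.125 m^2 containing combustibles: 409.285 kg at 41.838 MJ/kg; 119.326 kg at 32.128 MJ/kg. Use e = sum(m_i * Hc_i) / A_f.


Total energy = 409.285*41.838 + 119.326*32.128
= 17123.67 + 3833.706
= 20957.37 MJ
e = 20957.37 / 103.125 = 203.22 MJ/m^2

203.22 MJ/m^2


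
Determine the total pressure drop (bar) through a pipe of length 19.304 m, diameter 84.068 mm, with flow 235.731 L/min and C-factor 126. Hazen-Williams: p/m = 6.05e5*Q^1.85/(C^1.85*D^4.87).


Q^1.85 = 24489
C^1.85 = 7685.7
D^4.87 = 2.3602e+09
p/m = 0.00081675 bar/m
p_total = 0.00081675 * 19.304 = 0.015767 bar

0.015767 bar


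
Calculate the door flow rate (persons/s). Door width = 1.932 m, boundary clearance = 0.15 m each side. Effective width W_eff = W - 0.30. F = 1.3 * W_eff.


W_eff = 1.932 - 0.30 = 1.632 m
F = 1.3 * 1.632 = 2.1216 persons/s

2.1216 persons/s


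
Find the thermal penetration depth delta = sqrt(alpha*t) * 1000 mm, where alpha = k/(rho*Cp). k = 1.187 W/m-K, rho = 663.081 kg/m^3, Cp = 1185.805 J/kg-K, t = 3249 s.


alpha = 1.187 / (663.081 * 1185.805) = 1.5096e-06 m^2/s
alpha * t = 0.0049048
delta = sqrt(0.0049048) * 1000 = 70.034 mm

70.034 mm


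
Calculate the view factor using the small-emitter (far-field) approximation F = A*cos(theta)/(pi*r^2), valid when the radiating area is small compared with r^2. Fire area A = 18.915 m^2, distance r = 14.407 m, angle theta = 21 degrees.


cos(21 deg) = 0.93358
pi*r^2 = 652.07
F = 18.915 * 0.93358 / 652.07 = 0.027081

0.027081


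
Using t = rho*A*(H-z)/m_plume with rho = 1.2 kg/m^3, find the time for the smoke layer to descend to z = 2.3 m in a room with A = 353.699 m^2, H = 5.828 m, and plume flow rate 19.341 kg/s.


H - z = 3.528 m
t = 1.2 * 353.699 * 3.528 / 19.341 = 77.422 s

77.422 s


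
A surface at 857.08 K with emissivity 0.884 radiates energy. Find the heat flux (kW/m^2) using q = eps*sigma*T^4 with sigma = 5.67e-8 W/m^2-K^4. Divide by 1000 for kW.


T^4 = 5.3962e+11
q = 0.884 * 5.67e-8 * 5.3962e+11 / 1000 = 27.047 kW/m^2

27.047 kW/m^2


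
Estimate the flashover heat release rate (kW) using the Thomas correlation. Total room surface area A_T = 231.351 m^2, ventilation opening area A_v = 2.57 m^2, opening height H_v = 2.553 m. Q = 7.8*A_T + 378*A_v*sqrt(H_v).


7.8*A_T = 1804.5
sqrt(H_v) = 1.5978
378*A_v*sqrt(H_v) = 1552.2
Q = 1804.5 + 1552.2 = 3356.7 kW

3356.7 kW


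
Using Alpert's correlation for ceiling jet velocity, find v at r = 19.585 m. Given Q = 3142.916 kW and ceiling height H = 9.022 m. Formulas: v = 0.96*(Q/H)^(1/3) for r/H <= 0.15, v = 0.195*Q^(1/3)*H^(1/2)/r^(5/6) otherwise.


r/H = 19.585 / 9.022 = 2.1708
r/H > 0.15, so v = 0.195*Q^(1/3)*H^(1/2)/r^(5/6)
Q^(1/3) = 14.648
H^(1/2) = 3.0037
r^(5/6) = 11.929
v = 0.195 * 14.648 * 3.0037 / 11.929 = 0.71922 m/s

0.71922 m/s


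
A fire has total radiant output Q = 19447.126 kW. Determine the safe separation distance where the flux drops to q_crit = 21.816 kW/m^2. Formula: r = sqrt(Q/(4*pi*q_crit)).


4*pi*q_crit = 274.15
Q/(4*pi*q_crit) = 70.937
r = sqrt(70.937) = 8.4224 m

8.4224 m


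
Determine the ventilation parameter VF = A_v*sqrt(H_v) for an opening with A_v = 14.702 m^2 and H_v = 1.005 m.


sqrt(H_v) = 1.0025
VF = 14.702 * 1.0025 = 14.739 m^(5/2)

14.739 m^(5/2)


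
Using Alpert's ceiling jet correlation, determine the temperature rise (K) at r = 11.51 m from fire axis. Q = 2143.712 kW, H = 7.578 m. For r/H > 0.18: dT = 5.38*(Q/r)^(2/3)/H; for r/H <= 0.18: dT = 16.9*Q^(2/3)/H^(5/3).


r/H = 11.51 / 7.578 = 1.5189
r/H > 0.18, so dT = 5.38*(Q/r)^(2/3)/H
Q/r = 186.25
(Q/r)^(2/3) = 32.613
dT = 5.38 * 32.613 / 7.578 = 23.154 K

23.154 K


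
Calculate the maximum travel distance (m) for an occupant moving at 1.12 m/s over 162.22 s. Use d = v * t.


d = 1.12 * 162.22 = 181.69 m

181.69 m


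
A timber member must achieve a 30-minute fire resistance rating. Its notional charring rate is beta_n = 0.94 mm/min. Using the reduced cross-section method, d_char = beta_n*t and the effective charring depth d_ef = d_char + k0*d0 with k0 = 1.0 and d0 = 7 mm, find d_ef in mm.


d_char = 0.94 * 30 = 28.2 mm
d_ef = 28.2 + 1.0*7 = 35.2 mm

35.2 mm


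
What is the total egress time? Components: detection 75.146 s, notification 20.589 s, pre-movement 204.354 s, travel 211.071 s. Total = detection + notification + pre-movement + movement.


Total = 75.146 + 20.589 + 204.354 + 211.071 = 511.16 s

511.16 s


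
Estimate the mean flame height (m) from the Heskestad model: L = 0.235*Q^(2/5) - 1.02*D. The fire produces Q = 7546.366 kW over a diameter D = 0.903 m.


Q^(2/5) = 35.571
0.235 * Q^(2/5) = 8.3592
1.02 * D = 0.92106
L = 7.4381 m

7.4381 m


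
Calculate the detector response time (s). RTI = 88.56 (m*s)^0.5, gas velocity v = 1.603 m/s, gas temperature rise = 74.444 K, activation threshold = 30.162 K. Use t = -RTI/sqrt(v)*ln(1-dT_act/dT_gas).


dT_act/dT_gas = 0.40516
ln(1 - 0.40516) = -0.51947
t = -88.56 / sqrt(1.603) * -0.51947 = 36.335 s

36.335 s


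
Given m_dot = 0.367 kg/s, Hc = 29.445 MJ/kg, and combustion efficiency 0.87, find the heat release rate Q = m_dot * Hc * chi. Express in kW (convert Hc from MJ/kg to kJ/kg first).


Hc = 29.445 MJ/kg = 29.445 * 1000 kJ/kg = 29445 kJ/kg
Q = 0.367 kg/s * 29445 kJ/kg * 0.87 = 9401.5 kW

9401.5 kW


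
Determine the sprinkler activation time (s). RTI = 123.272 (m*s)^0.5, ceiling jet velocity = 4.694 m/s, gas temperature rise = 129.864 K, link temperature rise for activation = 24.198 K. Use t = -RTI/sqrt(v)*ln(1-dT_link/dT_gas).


dT_link/dT_gas = 0.18633
ln(1 - 0.18633) = -0.20620
t = -123.272 / sqrt(4.694) * -0.20620 = 11.733 s

11.733 s


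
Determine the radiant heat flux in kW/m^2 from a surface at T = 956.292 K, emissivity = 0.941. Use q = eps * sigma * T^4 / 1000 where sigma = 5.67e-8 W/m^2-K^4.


T^4 = 8.3630e+11
q = 0.941 * 5.67e-8 * 8.3630e+11 / 1000 = 44.621 kW/m^2

44.621 kW/m^2


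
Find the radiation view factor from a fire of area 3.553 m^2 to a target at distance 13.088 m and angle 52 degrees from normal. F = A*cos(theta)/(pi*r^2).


cos(52 deg) = 0.61566
pi*r^2 = 538.14
F = 3.553 * 0.61566 / 538.14 = 0.0040648

0.0040648


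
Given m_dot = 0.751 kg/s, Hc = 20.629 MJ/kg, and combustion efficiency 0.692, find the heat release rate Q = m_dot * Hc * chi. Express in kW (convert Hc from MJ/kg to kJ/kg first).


Hc = 20.629 MJ/kg = 20.629 * 1000 kJ/kg = 20629 kJ/kg
Q = 0.751 kg/s * 20629 kJ/kg * 0.692 = 10721 kW

10721 kW


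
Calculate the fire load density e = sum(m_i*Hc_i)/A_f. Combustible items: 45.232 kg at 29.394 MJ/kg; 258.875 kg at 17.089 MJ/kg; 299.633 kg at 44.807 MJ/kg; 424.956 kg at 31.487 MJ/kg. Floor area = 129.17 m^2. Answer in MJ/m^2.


Total energy = 45.232*29.394 + 258.875*17.089 + 299.633*44.807 + 424.956*31.487
= 1329.549 + 4423.915 + 13425.66 + 13380.59
= 32559.71 MJ
e = 32559.71 / 129.17 = 252.07 MJ/m^2

252.07 MJ/m^2


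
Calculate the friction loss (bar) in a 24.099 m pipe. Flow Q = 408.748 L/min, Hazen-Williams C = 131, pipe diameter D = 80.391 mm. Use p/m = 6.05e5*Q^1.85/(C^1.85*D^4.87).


Q^1.85 = 67794
C^1.85 = 8259.5
D^4.87 = 1.8983e+09
p/m = 0.0026160 bar/m
p_total = 0.0026160 * 24.099 = 0.063043 bar

0.063043 bar


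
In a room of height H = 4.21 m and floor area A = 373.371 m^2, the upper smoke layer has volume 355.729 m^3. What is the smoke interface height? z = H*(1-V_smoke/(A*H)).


V/(A*H) = 0.22631
1 - 0.22631 = 0.77369
z = 4.21 * 0.77369 = 3.2573 m

3.2573 m


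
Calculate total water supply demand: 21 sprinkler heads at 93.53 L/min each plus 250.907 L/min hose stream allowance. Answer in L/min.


Sprinkler demand = 21 * 93.53 = 1964.13 L/min
Total = 1964.13 + 250.907 = 2215.037 L/min

2215.037 L/min


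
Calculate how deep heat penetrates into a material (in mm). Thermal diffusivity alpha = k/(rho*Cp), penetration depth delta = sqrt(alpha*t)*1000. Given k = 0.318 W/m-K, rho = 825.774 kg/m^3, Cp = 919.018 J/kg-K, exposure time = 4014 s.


alpha = 0.318 / (825.774 * 919.018) = 4.1903e-07 m^2/s
alpha * t = 0.0016820
delta = sqrt(0.0016820) * 1000 = 41.012 mm

41.012 mm


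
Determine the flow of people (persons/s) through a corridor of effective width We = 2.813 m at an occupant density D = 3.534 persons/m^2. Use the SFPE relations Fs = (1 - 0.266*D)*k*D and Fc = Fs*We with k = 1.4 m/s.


1 - 0.266*D = 1 - 0.266*3.534 = 0.059956
Fs = 0.059956 * 1.4 * 3.534 = 0.29664 persons/(s*m)
Fc = 0.29664 * 2.813 = 0.83444 persons/s

0.83444 persons/s


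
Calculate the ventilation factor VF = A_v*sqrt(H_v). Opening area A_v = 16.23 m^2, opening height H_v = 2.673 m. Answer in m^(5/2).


sqrt(H_v) = 1.6349
VF = 16.23 * 1.6349 = 26.535 m^(5/2)

26.535 m^(5/2)


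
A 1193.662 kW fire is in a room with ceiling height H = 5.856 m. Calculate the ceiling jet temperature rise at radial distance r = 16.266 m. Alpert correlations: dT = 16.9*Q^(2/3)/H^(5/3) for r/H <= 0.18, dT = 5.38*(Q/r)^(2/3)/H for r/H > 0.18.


r/H = 16.266 / 5.856 = 2.7777
r/H > 0.18, so dT = 5.38*(Q/r)^(2/3)/H
Q/r = 73.384
(Q/r)^(2/3) = 17.528
dT = 5.38 * 17.528 / 5.856 = 16.103 K

16.103 K


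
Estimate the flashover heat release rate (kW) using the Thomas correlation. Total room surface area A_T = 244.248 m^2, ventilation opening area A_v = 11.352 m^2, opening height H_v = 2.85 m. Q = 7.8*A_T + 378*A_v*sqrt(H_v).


7.8*A_T = 1905.1
sqrt(H_v) = 1.6882
378*A_v*sqrt(H_v) = 7244.1
Q = 1905.1 + 7244.1 = 9149.3 kW

9149.3 kW


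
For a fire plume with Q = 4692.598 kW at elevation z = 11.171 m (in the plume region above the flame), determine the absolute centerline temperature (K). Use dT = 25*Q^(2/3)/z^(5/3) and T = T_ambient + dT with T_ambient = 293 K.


Q^(2/3) = 280.29
z^(5/3) = 55.824
dT = 25 * 280.29 / 55.824 = 125.52 K
T = 293 + 125.52 = 418.52 K

418.52 K


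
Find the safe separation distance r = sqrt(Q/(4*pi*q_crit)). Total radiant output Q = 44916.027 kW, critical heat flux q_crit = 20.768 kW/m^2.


4*pi*q_crit = 260.98
Q/(4*pi*q_crit) = 172.11
r = sqrt(172.11) = 13.119 m

13.119 m


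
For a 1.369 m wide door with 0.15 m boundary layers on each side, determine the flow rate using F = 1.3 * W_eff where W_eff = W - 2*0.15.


W_eff = 1.369 - 0.30 = 1.069 m
F = 1.3 * 1.069 = 1.3897 persons/s

1.3897 persons/s


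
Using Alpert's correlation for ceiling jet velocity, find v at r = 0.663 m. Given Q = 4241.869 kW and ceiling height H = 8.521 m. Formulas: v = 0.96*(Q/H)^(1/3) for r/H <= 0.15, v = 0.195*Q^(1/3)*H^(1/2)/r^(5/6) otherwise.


r/H = 0.663 / 8.521 = 0.077808
r/H <= 0.15, so v = 0.96*(Q/H)^(1/3)
Q/H = 497.81
(Q/H)^(1/3) = 7.9254
v = 0.96 * 7.9254 = 7.6084 m/s

7.6084 m/s


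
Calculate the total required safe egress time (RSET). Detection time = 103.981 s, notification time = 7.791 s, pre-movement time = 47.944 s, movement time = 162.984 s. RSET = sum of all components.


Total = 103.981 + 7.791 + 47.944 + 162.984 = 322.7 s

322.7 s


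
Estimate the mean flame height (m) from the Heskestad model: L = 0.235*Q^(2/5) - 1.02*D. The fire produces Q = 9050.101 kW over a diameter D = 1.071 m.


Q^(2/5) = 38.253
0.235 * Q^(2/5) = 8.9894
1.02 * D = 1.0924
L = 7.8969 m

7.8969 m


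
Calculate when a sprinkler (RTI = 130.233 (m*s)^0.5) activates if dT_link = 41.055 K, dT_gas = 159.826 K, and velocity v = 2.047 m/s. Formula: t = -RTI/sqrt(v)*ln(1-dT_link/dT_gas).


dT_link/dT_gas = 0.25687
ln(1 - 0.25687) = -0.29689
t = -130.233 / sqrt(2.047) * -0.29689 = 27.024 s

27.024 s


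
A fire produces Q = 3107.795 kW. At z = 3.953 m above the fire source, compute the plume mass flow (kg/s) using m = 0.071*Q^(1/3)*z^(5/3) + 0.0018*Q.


Q^(1/3) = 14.593
z^(5/3) = 9.8828
First term = 0.071 * 14.593 * 9.8828 = 10.240
Second term = 0.0018 * 3107.795 = 5.5940
m = 15.834 kg/s

15.834 kg/s


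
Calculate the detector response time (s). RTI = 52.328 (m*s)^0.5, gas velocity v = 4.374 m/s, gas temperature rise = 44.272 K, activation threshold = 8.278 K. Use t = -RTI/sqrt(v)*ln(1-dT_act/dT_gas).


dT_act/dT_gas = 0.18698
ln(1 - 0.18698) = -0.20700
t = -52.328 / sqrt(4.374) * -0.20700 = 5.1792 s

5.1792 s


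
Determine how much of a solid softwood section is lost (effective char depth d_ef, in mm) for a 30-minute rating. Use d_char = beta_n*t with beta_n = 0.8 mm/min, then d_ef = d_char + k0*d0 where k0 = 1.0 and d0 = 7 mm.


d_char = 0.8 * 30 = 24 mm
d_ef = 24 + 1.0*7 = 31 mm

31 mm


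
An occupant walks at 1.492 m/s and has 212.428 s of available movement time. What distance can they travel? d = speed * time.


d = 1.492 * 212.428 = 316.94 m

316.94 m


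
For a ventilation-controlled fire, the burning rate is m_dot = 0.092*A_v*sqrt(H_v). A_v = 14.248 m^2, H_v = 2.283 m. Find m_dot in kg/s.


sqrt(H_v) = 1.5110
m_dot = 0.092 * 14.248 * 1.5110 = 1.9806 kg/s

1.9806 kg/s


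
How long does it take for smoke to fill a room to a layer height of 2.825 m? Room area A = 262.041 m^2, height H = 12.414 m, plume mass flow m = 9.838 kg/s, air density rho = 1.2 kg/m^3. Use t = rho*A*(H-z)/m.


H - z = 9.589 m
t = 1.2 * 262.041 * 9.589 / 9.838 = 306.49 s

306.49 s


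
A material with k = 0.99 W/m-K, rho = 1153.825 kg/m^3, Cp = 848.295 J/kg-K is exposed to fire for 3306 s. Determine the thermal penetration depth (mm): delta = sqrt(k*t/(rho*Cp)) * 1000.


alpha = 0.99 / (1153.825 * 848.295) = 1.0115e-06 m^2/s
alpha * t = 0.0033439
delta = sqrt(0.0033439) * 1000 = 57.826 mm

57.826 mm


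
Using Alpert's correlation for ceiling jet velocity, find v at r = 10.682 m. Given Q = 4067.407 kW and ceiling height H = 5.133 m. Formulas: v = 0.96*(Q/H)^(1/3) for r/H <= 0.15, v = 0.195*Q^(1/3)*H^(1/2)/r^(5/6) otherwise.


r/H = 10.682 / 5.133 = 2.0810
r/H > 0.15, so v = 0.195*Q^(1/3)*H^(1/2)/r^(5/6)
Q^(1/3) = 15.963
H^(1/2) = 2.2656
r^(5/6) = 7.1980
v = 0.195 * 15.963 * 2.2656 / 7.1980 = 0.97975 m/s

0.97975 m/s


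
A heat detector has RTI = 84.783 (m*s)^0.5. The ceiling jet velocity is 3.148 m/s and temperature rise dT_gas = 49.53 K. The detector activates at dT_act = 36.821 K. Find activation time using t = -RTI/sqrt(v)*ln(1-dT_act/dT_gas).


dT_act/dT_gas = 0.74341
ln(1 - 0.74341) = -1.3603
t = -84.783 / sqrt(3.148) * -1.3603 = 65.000 s

65.000 s


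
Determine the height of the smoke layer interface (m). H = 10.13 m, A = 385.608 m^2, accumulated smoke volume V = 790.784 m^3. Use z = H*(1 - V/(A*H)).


V/(A*H) = 0.20244
1 - 0.20244 = 0.79756
z = 10.13 * 0.79756 = 8.0793 m

8.0793 m


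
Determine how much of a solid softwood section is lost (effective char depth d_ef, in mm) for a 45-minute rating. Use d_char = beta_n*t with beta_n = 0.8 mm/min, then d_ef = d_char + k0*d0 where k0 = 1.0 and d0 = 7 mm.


d_char = 0.8 * 45 = 36 mm
d_ef = 36 + 1.0*7 = 43 mm

43 mm


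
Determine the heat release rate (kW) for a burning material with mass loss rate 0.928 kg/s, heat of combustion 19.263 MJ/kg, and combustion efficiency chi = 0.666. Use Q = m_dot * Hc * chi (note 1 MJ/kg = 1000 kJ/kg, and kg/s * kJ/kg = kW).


Hc = 19.263 MJ/kg = 19.263 * 1000 kJ/kg = 19263 kJ/kg
Q = 0.928 kg/s * 19263 kJ/kg * 0.666 = 11905 kW

11905 kW


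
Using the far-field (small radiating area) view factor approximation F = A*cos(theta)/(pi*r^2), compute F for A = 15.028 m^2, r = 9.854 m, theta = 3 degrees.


cos(3 deg) = 0.99863
pi*r^2 = 305.05
F = 15.028 * 0.99863 / 305.05 = 0.049196

0.049196


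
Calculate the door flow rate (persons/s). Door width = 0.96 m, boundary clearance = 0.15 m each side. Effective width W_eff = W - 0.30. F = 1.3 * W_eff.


W_eff = 0.96 - 0.30 = 0.66 m
F = 1.3 * 0.66 = 0.858 persons/s

0.858 persons/s


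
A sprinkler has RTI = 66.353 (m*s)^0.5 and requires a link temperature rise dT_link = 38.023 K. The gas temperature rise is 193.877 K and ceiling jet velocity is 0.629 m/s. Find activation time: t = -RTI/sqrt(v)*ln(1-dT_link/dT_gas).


dT_link/dT_gas = 0.19612
ln(1 - 0.19612) = -0.21830
t = -66.353 / sqrt(0.629) * -0.21830 = 18.264 s

18.264 s


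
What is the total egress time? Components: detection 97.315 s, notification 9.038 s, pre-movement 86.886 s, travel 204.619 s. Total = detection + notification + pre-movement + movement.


Total = 97.315 + 9.038 + 86.886 + 204.619 = 397.858 s

397.858 s


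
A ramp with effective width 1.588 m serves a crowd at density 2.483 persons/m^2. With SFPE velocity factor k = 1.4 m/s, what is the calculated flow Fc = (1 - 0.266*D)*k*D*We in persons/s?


1 - 0.266*D = 1 - 0.266*2.483 = 0.33952
Fs = 0.33952 * 1.4 * 2.483 = 1.1802 persons/(s*m)
Fc = 1.1802 * 1.588 = 1.8742 persons/s

1.8742 persons/s


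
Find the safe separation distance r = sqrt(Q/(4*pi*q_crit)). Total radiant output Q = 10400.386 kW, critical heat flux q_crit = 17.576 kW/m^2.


4*pi*q_crit = 220.87
Q/(4*pi*q_crit) = 47.089
r = sqrt(47.089) = 6.8621 m

6.8621 m


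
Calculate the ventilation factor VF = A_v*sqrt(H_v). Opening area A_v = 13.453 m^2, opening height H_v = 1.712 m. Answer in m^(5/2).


sqrt(H_v) = 1.3084
VF = 13.453 * 1.3084 = 17.602 m^(5/2)

17.602 m^(5/2)


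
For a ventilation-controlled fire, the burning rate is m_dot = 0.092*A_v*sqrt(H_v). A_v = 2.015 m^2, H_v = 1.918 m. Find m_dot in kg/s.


sqrt(H_v) = 1.3849
m_dot = 0.092 * 2.015 * 1.3849 = 0.25674 kg/s

0.25674 kg/s


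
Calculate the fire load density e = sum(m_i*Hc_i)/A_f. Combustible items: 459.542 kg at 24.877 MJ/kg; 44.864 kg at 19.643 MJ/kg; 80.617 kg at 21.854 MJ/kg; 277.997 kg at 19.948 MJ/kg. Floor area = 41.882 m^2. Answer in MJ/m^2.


Total energy = 459.542*24.877 + 44.864*19.643 + 80.617*21.854 + 277.997*19.948
= 11432.03 + 881.2636 + 1761.804 + 5545.484
= 19620.58 MJ
e = 19620.58 / 41.882 = 468.47 MJ/m^2

468.47 MJ/m^2


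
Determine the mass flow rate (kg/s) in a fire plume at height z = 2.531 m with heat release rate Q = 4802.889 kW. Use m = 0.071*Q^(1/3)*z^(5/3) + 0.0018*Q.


Q^(1/3) = 16.872
z^(5/3) = 4.7006
First term = 0.071 * 16.872 * 4.7006 = 5.6309
Second term = 0.0018 * 4802.889 = 8.6452
m = 14.276 kg/s

14.276 kg/s


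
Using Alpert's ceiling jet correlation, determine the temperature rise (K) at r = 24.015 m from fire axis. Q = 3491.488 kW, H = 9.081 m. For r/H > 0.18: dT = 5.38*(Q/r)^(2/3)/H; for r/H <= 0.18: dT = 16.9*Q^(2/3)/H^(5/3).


r/H = 24.015 / 9.081 = 2.6445
r/H > 0.18, so dT = 5.38*(Q/r)^(2/3)/H
Q/r = 145.39
(Q/r)^(2/3) = 27.649
dT = 5.38 * 27.649 / 9.081 = 16.381 K

16.381 K
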